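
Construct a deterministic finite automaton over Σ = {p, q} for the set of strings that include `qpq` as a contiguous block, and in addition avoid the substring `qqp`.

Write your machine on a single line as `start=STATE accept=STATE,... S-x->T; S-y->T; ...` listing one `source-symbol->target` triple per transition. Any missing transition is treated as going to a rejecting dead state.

start=S0; accept=S4,S5,S6; S0-p->S0; S0-q->S1; S1-p->S2; S1-q->S3; S2-p->S0; S2-q->S4; S3-p->S3; S3-q->S3; S4-p->S5; S4-q->S6; S5-p->S5; S5-q->S4; S6-p->S3; S6-q->S6

Build one automaton per condition and run them in lockstep. One (4 states) tracks whether and how much of `qpq` has been seen; the other (4 states) tracks partial matches of the forbidden pattern `qqp`. Each combined state is a pair, one component from each; accept when both components accept. Minimizing collapses redundant product states.
7 states suffice.
        p   q  
>  S0   S0  S1 
   S1   S2  S3 
   S2   S0  S4 
   S3   S3  S3 
 * S4   S5  S6 
 * S5   S5  S4 
 * S6   S3  S6 
(> = start, * = accepting)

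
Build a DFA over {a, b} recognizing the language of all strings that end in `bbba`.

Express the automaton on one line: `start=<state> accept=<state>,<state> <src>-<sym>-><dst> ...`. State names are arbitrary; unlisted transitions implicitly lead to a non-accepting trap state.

Remember how much of `bbba` the current input suffix matches. State S0 means no match yet; S1 means the last symbol is `b`; S2 means the last 2 symbols are `bb`; S3 means the last 3 symbols are `bbb`; S4 means the last 4 symbols are `bbba`. Only S4 accepts. On a mismatch, fall back to the longest proper suffix that is still a prefix of `bbba`.
        a   b  
>  S0   S0  S1 
   S1   S0  S2 
   S2   S0  S3 
   S3   S4  S3 
 * S4   S0  S1 
(> = start, * = accepting)

start=S0 accept=S4 S0-a->S0 S0-b->S1 S1-a->S0 S1-b->S2 S2-a->S0 S2-b->S3 S3-a->S4 S3-b->S3 S4-a->S0 S4-b->S1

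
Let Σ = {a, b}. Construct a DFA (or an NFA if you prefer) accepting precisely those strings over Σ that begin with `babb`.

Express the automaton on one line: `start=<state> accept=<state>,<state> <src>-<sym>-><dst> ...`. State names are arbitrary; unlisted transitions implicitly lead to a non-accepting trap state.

start=q0 accept=q4 q0-a->q5 q0-b->q1 q1-a->q2 q1-b->q5 q2-a->q5 q2-b->q3 q3-a->q5 q3-b->q4 q4-a->q4 q4-b->q4 q5-a->q5 q5-b->q5

Walk along `babb` while the input agrees: from q0 take `b` to q1, and so on. Any deviation drops to the rejecting sink q5. Once q4 is reached the prefix is confirmed and every continuation is accepted.
        a   b  
>  q0   q5  q1 
   q1   q2  q5 
   q2   q5  q3 
   q3   q5  q4 
 * q4   q4  q4 
   q5   q5  q5 
(> = start, * = accepting)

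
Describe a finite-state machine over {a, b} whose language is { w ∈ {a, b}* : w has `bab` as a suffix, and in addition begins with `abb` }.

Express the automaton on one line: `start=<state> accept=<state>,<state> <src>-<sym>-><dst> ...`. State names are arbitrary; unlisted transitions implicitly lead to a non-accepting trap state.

start=s0 accept=s10 s0-a->s1 s0-b->s2 s1-a->s3 s1-b->s4 s2-a->s5 s2-b->s2 s3-a->s3 s3-b->s2 s4-a->s5 s4-b->s6 s5-a->s3 s5-b->s7 s6-a->s8 s6-b->s6 s7-a->s5 s7-b->s2 s8-a->s9 s8-b->s10 s9-a->s9 s9-b->s6 s10-a->s8 s10-b->s6

Run two small machines in parallel and take their product. One (4 states) tracks how much of the suffix `bab` has currently been matched; the other (5 states) tracks whether the input so far still matches the prefix `abb`. Each combined state is a pair, one component from each; accept when both components accept.
          a    b  
>  s0     s1   s2 
   s1     s3   s4 
   s2     s5   s2 
   s3     s3   s2 
   s4     s5   s6 
   s5     s3   s7 
   s6     s8   s6 
   s7     s5   s2 
   s8     s9  s10 
   s9     s9   s6 
 * s10    s8   s6 
(> = start, * = accepting)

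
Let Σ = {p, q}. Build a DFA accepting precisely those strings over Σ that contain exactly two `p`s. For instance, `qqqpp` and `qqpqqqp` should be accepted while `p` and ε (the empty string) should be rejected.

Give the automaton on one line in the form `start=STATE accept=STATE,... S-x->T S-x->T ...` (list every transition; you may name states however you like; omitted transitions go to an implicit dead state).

start=s0 accept=s2 s0-p->s1 s0-q->s0 s1-p->s2 s1-q->s1 s2-p->s3 s2-q->s2 s3-p->s3 s3-q->s3

Count `p`s, saturating at 3: states s0 through s2 mean 0 through 2 `p`s seen; s3 means more than 2. Each `p` increments (capped at s3); other symbols loop. Accept from {s2}.
A 4-state machine:
        p   q  
>  s0   s1  s0 
   s1   s2  s1 
 * s2   s3  s2 
   s3   s3  s3 
(> = start, * = accepting)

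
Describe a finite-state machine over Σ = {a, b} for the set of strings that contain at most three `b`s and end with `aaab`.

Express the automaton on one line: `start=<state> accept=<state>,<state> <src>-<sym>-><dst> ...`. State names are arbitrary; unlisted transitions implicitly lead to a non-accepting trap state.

start=q0 accept=q10,q13,q15 q0-a->q1 q0-b->q2 q1-a->q3 q1-b->q2 q2-a->q4 q2-b->q5 q3-a->q6 q3-b->q2 q4-a->q7 q4-b->q5 q5-a->q8 q5-b->q9 q6-a->q6 q6-b->q10 q7-a->q11 q7-b->q5 q8-a->q12 q8-b->q9 q9-a->q9 q9-b->q9 q10-a->q4 q10-b->q5 q11-a->q11 q11-b->q13 q12-a->q14 q12-b->q9 q13-a->q8 q13-b->q9 q14-a->q14 q14-b->q15 q15-a->q9 q15-b->q9

Build one automaton per condition and run them in lockstep. One (5 states) tracks the count of `b`s, saturating at 4; the other (5 states) tracks how much of the suffix `aaab` has currently been matched. Each combined state is a pair, one component from each; accept when both components accept. Minimizing collapses redundant product states.
With 16 states:
          a    b  
>  q0     q1   q2 
   q1     q3   q2 
   q2     q4   q5 
   q3     q6   q2 
   q4     q7   q5 
   q5     q8   q9 
   q6     q6  q10 
   q7    q11   q5 
   q8    q12   q9 
   q9     q9   q9 
 * q10    q4   q5 
   q11   q11  q13 
   q12   q14   q9 
 * q13    q8   q9 
   q14   q14  q15 
 * q15    q9   q9 
(> = start, * = accepting)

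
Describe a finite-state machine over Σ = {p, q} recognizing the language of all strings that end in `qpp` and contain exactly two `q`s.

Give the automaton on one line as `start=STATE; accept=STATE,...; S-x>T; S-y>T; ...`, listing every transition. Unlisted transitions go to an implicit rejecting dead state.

Handle the two conditions separately and then intersect. One (4 states) tracks how much of the suffix `qpp` has currently been matched; the other (4 states) tracks the count of `q`s, saturating at 3. Each combined state is a pair, one component from each; accept when both components accept.
          p    q  
>  s0     s0   s1 
   s1     s2   s3 
   s2     s4   s3 
   s3     s5   s6 
   s4     s7   s3 
   s5     s8   s6 
   s6     s9   s6 
   s7     s7   s3 
 * s8    s10   s6 
   s9    s11   s6 
   s10   s10   s6 
   s11   s12   s6 
   s12   s12   s6 
(> = start, * = accepting)

start=s0; accept=s8; s0-p>s0; s0-q>s1; s1-p>s2; s1-q>s3; s2-p>s4; s2-q>s3; s3-p>s5; s3-q>s6; s4-p>s7; s4-q>s3; s5-p>s8; s5-q>s6; s6-p>s9; s6-q>s6; s7-p>s7; s7-q>s3; s8-p>s10; s8-q>s6; s9-p>s11; s9-q>s6; s10-p>s10; s10-q>s6; s11-p>s12; s11-q>s6; s12-p>s12; s12-q>s6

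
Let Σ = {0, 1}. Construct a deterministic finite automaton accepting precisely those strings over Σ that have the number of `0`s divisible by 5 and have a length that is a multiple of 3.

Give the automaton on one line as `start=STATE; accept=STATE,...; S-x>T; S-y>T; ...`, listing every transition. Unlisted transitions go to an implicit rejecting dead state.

start=S0; accept=S0; S0-0>S1; S0-1>S2; S1-0>S3; S1-1>S4; S2-0>S4; S2-1>S5; S3-0>S6; S3-1>S7; S4-0>S7; S4-1>S8; S5-0>S8; S5-1>S0; S6-0>S9; S6-1>S10; S7-0>S10; S7-1>S11; S8-0>S11; S8-1>S1; S9-0>S5; S9-1>S12; S10-0>S12; S10-1>S13; S11-0>S13; S11-1>S3; S12-0>S0; S12-1>S14; S13-0>S14; S13-1>S6; S14-0>S2; S14-1>S9

Handle the two conditions separately and then intersect. One (5 states) tracks the count of `0`s modulo 5; the other (3 states) tracks the input length modulo 3. Each combined state is a pair, one component from each; accept when both components accept.
          0    1  
>* S0     S1   S2 
   S1     S3   S4 
   S2     S4   S5 
   S3     S6   S7 
   S4     S7   S8 
   S5     S8   S0 
   S6     S9  S10 
   S7    S10  S11 
   S8    S11   S1 
   S9     S5  S12 
   S10   S12  S13 
   S11   S13   S3 
   S12    S0  S14 
   S13   S14   S6 
   S14    S2   S9 
(> = start, * = accepting)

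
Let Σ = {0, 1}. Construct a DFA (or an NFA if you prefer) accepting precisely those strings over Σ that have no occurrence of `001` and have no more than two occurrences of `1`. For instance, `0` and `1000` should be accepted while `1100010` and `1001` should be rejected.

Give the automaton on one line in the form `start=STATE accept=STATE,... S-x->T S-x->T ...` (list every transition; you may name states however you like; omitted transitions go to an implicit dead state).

Build one automaton per condition and run them in lockstep. One (4 states) tracks partial matches of the forbidden pattern `001`; the other (4 states) tracks the count of `1`s, saturating at 3. Each combined state is a pair, one component from each; accept when both components accept. Equivalent product states are then merged.
6 states suffice.
        0   1  
>* q0   q1  q2 
 * q1   q3  q2 
 * q2   q4  q3 
 * q3   q3  q5 
 * q4   q3  q3 
   q5   q5  q5 
(> = start, * = accepting)

start=q0 accept=q0,q1,q2,q3,q4 q0-0->q1 q0-1->q2 q1-0->q3 q1-1->q2 q2-0->q4 q2-1->q3 q3-0->q3 q3-1->q5 q4-0->q3 q4-1->q3 q5-0->q5 q5-1->q5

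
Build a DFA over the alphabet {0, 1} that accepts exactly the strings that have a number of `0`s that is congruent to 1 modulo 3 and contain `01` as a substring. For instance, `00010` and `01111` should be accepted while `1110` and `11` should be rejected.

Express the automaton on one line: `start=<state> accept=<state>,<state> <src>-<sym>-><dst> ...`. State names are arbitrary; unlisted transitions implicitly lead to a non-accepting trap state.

Run two small machines in parallel and take their product. The first has 3 states tracking the count of `0`s modulo 3; the second has 3 states tracking whether and how much of `01` has been seen. A product state is a pair (one from each), accepting exactly when both do.
        0   1  
>  S0   S1  S0 
   S1   S2  S3 
   S2   S4  S5 
 * S3   S5  S3 
   S4   S1  S6 
   S5   S6  S5 
   S6   S3  S6 
(> = start, * = accepting)

start=S0 accept=S3 S0-0->S1 S0-1->S0 S1-0->S2 S1-1->S3 S2-0->S4 S2-1->S5 S3-0->S5 S3-1->S3 S4-0->S1 S4-1->S6 S5-0->S6 S5-1->S5 S6-0->S3 S6-1->S6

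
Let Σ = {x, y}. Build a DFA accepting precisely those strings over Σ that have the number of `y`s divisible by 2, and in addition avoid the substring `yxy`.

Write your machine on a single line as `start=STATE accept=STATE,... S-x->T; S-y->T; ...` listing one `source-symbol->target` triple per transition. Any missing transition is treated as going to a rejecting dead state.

Run two small machines in parallel and take their product. One (2 states) tracks the count of `y`s modulo 2; the other (4 states) tracks partial matches of the forbidden pattern `yxy`. Each combined state is a pair, one component from each; accept when both components accept.
An 8-state machine:
        x   y  
>* S0   S0  S1 
   S1   S2  S3 
   S2   S4  S5 
 * S3   S6  S1 
   S4   S4  S3 
   S5   S5  S7 
 * S6   S0  S7 
   S7   S7  S5 
(> = start, * = accepting)

start=S0; accept=S0,S3,S6; S0-x->S0; S0-y->S1; S1-x->S2; S1-y->S3; S2-x->S4; S2-y->S5; S3-x->S6; S3-y->S1; S4-x->S4; S4-y->S3; S5-x->S5; S5-y->S7; S6-x->S0; S6-y->S7; S7-x->S7; S7-y->S5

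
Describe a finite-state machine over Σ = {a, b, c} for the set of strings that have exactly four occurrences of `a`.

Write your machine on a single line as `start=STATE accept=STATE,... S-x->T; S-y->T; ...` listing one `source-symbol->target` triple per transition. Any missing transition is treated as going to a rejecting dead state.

start=S0; accept=S4; S0-a->S1; S0-b->S0; S0-c->S0; S1-a->S2; S1-b->S1; S1-c->S1; S2-a->S3; S2-b->S2; S2-c->S2; S3-a->S4; S3-b->S3; S3-c->S3; S4-a->S5; S4-b->S4; S4-c->S4; S5-a->S5; S5-b->S5; S5-c->S5

Count `a`s, saturating at 5: states S0 through S4 mean 0 through 4 `a`s seen; S5 means more than 4. Each `a` increments (capped at S5); other symbols loop. Accept from {S4}.
With 6 states:
        a   b   c  
>  S0   S1  S0  S0 
   S1   S2  S1  S1 
   S2   S3  S2  S2 
   S3   S4  S3  S3 
 * S4   S5  S4  S4 
   S5   S5  S5  S5 
(> = start, * = accepting)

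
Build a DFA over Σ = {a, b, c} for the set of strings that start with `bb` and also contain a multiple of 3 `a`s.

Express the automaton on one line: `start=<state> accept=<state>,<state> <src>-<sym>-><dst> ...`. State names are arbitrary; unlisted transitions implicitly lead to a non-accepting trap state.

start=S0 accept=S3 S0-a->S1 S0-b->S2 S0-c->S1 S1-a->S1 S1-b->S1 S1-c->S1 S2-a->S1 S2-b->S3 S2-c->S1 S3-a->S4 S3-b->S3 S3-c->S3 S4-a->S5 S4-b->S4 S4-c->S4 S5-a->S3 S5-b->S5 S5-c->S5

Run two small machines in parallel and take their product. The first has 4 states tracking whether the input so far still matches the prefix `bb`; the second has 3 states tracking the count of `a`s modulo 3. A product state is a pair (one from each), accepting exactly when both do. Minimizing collapses redundant product states.
With 6 states:
        a   b   c  
>  S0   S1  S2  S1 
   S1   S1  S1  S1 
   S2   S1  S3  S1 
 * S3   S4  S3  S3 
   S4   S5  S4  S4 
   S5   S3  S5  S5 
(> = start, * = accepting)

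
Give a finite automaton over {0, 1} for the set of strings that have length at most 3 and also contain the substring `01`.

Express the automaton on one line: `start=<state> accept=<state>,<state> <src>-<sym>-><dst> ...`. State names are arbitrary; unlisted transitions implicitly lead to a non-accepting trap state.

Handle the two conditions separately and then intersect. The first has 5 states tracking the input length, saturating at 4; the second has 3 states tracking whether and how much of `01` has been seen. A product state is a pair (one from each), accepting exactly when both do. Equivalent product states are then merged.
A 7-state machine:
        0   1  
>  q0   q1  q2 
   q1   q3  q4 
   q2   q3  q5 
   q3   q5  q6 
 * q4   q6  q6 
   q5   q5  q5 
 * q6   q5  q5 
(> = start, * = accepting)

start=q0 accept=q4,q6 q0-0->q1 q0-1->q2 q1-0->q3 q1-1->q4 q2-0->q3 q2-1->q5 q3-0->q5 q3-1->q6 q4-0->q6 q4-1->q6 q5-0->q5 q5-1->q5 q6-0->q5 q6-1->q5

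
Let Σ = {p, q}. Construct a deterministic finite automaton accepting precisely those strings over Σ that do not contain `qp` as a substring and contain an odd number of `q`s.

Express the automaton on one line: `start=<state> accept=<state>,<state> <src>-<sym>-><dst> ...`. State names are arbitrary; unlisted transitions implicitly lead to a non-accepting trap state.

Build one automaton per condition and run them in lockstep. The first has 3 states tracking partial matches of the forbidden pattern `qp`; the second has 2 states tracking the count of `q`s modulo 2. A product state is a pair (one from each), accepting exactly when both do. Equivalent product states are then merged.
        p   q  
>  S0   S0  S1 
 * S1   S2  S3 
   S2   S2  S2 
   S3   S2  S1 
(> = start, * = accepting)

start=S0 accept=S1 S0-p->S0 S0-q->S1 S1-p->S2 S1-q->S3 S2-p->S2 S2-q->S2 S3-p->S2 S3-q->S1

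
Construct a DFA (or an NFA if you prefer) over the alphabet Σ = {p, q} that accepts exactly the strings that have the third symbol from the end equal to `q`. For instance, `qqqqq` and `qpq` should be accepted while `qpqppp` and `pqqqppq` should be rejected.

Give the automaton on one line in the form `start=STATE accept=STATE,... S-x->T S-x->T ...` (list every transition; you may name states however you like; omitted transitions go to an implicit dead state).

start=S0 accept=S11,S12,S13,S14 S0-p->S1 S0-q->S2 S1-p->S3 S1-q->S4 S2-p->S5 S2-q->S6 S3-p->S7 S3-q->S8 S4-p->S9 S4-q->S10 S5-p->S11 S5-q->S12 S6-p->S13 S6-q->S14 S7-p->S7 S7-q->S8 S8-p->S9 S8-q->S10 S9-p->S11 S9-q->S12 S10-p->S13 S10-q->S14 S11-p->S7 S11-q->S8 S12-p->S9 S12-q->S10 S13-p->S11 S13-q->S12 S14-p->S13 S14-q->S14

A DFA must remember the last 3 symbols (since which symbol is third-to-last isn't known until the input ends). Use one state per possible window of the last ≤3 symbols; accept from those whose window starts with `q`.
15 states suffice.
          p    q  
>  S0     S1   S2 
   S1     S3   S4 
   S2     S5   S6 
   S3     S7   S8 
   S4     S9  S10 
   S5    S11  S12 
   S6    S13  S14 
   S7     S7   S8 
   S8     S9  S10 
   S9    S11  S12 
   S10   S13  S14 
 * S11    S7   S8 
 * S12    S9  S10 
 * S13   S11  S12 
 * S14   S13  S14 
(> = start, * = accepting)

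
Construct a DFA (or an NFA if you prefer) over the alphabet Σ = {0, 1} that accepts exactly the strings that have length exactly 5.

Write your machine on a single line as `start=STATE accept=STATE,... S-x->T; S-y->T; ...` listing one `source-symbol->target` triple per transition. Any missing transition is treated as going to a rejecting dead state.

We only need to distinguish lengths 0, 1, …, 5, and '>5'. Chain S0 → S1 → S2 → S3 → S4 → S5 → S6 on every symbol, with S6 looping. Accepting states: {S5}.
A 7-state machine:
        0   1  
>  S0   S1  S1 
   S1   S2  S2 
   S2   S3  S3 
   S3   S4  S4 
   S4   S5  S5 
 * S5   S6  S6 
   S6   S6  S6 
(> = start, * = accepting)

start=S0; accept=S5; S0-0->S1; S0-1->S1; S1-0->S2; S1-1->S2; S2-0->S3; S2-1->S3; S3-0->S4; S3-1->S4; S4-0->S5; S4-1->S5; S5-0->S6; S5-1->S6; S6-0->S6; S6-1->S6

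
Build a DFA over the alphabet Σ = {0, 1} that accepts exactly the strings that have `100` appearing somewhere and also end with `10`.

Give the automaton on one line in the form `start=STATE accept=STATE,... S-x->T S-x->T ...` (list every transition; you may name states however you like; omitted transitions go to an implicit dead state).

start=s0 accept=s5 s0-0->s0 s0-1->s1 s1-0->s2 s1-1->s1 s2-0->s3 s2-1->s1 s3-0->s3 s3-1->s4 s4-0->s5 s4-1->s4 s5-0->s3 s5-1->s4

Build one automaton per condition and run them in lockstep. The first has 4 states tracking whether and how much of `100` has been seen; the second has 3 states tracking how much of the suffix `10` has currently been matched. A product state is a pair (one from each), accepting exactly when both do.
A 6-state machine:
        0   1  
>  s0   s0  s1 
   s1   s2  s1 
   s2   s3  s1 
   s3   s3  s4 
   s4   s5  s4 
 * s5   s3  s4 
(> = start, * = accepting)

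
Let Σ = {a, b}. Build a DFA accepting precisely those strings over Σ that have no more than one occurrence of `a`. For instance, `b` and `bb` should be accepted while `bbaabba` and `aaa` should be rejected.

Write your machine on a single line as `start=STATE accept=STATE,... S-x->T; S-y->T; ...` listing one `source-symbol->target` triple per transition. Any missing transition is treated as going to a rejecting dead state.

Count `a`s, saturating at 2: state q0 means no `a` yet, q1 means one `a` seen, q2 means more than one. Each `a` increments (capped at q2); other symbols loop. Accept from {q0, q1}.
        a   b  
>* q0   q1  q0 
 * q1   q2  q1 
   q2   q2  q2 
(> = start, * = accepting)

start=q0; accept=q0,q1; q0-a->q1; q0-b->q0; q1-a->q2; q1-b->q1; q2-a->q2; q2-b->q2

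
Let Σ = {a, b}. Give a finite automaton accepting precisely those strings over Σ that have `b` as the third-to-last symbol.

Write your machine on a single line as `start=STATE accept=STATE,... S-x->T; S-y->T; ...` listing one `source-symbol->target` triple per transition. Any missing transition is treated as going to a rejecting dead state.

start=s0; accept=s11,s12,s13,s14; s0-a->s1; s0-b->s2; s1-a->s3; s1-b->s4; s2-a->s5; s2-b->s6; s3-a->s7; s3-b->s8; s4-a->s9; s4-b->s10; s5-a->s11; s5-b->s12; s6-a->s13; s6-b->s14; s7-a->s7; s7-b->s8; s8-a->s9; s8-b->s10; s9-a->s11; s9-b->s12; s10-a->s13; s10-b->s14; s11-a->s7; s11-b->s8; s12-a->s9; s12-b->s10; s13-a->s11; s13-b->s12; s14-a->s13; s14-b->s14

A DFA must remember the last 3 symbols (since which symbol is third-to-last isn't known until the input ends). Use one state per possible window of the last ≤3 symbols; accept from those whose window starts with `b`.
A 15-state machine:
          a    b  
>  s0     s1   s2 
   s1     s3   s4 
   s2     s5   s6 
   s3     s7   s8 
   s4     s9  s10 
   s5    s11  s12 
   s6    s13  s14 
   s7     s7   s8 
   s8     s9  s10 
   s9    s11  s12 
   s10   s13  s14 
 * s11    s7   s8 
 * s12    s9  s10 
 * s13   s11  s12 
 * s14   s13  s14 
(> = start, * = accepting)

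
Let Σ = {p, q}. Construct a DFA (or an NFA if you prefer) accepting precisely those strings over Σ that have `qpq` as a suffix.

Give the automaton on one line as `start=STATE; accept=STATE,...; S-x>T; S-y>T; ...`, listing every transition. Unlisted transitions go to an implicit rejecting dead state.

Remember how much of `qpq` the current input suffix matches. State S0 means no match yet; S1 means the last symbol is `q`; S2 means the last 2 symbols are `qp`; S3 means the last 3 symbols are `qpq`. Only S3 accepts. On a mismatch, fall back to the longest proper suffix that is still a prefix of `qpq`.
        p   q  
>  S0   S0  S1 
   S1   S2  S1 
   S2   S0  S3 
 * S3   S2  S1 
(> = start, * = accepting)

start=S0; accept=S3; S0-p>S0; S0-q>S1; S1-p>S2; S1-q>S1; S2-p>S0; S2-q>S3; S3-p>S2; S3-q>S1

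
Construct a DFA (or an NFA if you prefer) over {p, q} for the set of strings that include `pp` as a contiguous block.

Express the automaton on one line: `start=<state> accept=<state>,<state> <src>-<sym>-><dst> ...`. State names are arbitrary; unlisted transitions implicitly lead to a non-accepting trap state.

start=A accept=C A-p->B A-q->A B-p->C B-q->A C-p->C C-q->C

Track how much of `pp` has been matched so far: state A is no progress, C is the absorbing accept state reached once `pp` has occurred. Intermediate states record partial matches; on a mismatch, fall back to the longest reusable overlap.
With 3 states:
       p  q 
>  A   B  A 
   B   C  A 
 * C   C  C 
(> = start, * = accepting)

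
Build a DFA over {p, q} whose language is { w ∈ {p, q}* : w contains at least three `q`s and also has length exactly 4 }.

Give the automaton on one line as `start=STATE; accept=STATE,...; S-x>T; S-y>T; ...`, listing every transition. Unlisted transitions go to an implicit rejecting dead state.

start=S0; accept=S13,S14; S0-p>S1; S0-q>S2; S1-p>S3; S1-q>S4; S2-p>S4; S2-q>S5; S3-p>S6; S3-q>S7; S4-p>S7; S4-q>S8; S5-p>S8; S5-q>S9; S6-p>S10; S6-q>S11; S7-p>S11; S7-q>S12; S8-p>S12; S8-q>S13; S9-p>S13; S9-q>S14; S10-p>S15; S10-q>S16; S11-p>S16; S11-q>S17; S12-p>S17; S12-q>S18; S13-p>S18; S13-q>S19; S14-p>S19; S14-q>S19; S15-p>S15; S15-q>S16; S16-p>S16; S16-q>S17; S17-p>S17; S17-q>S18; S18-p>S18; S18-q>S19; S19-p>S19; S19-q>S19

Run two small machines in parallel and take their product. One (5 states) tracks the count of `q`s, saturating at 4; the other (6 states) tracks the input length, saturating at 5. Each combined state is a pair, one component from each; accept when both components accept.
          p    q  
>  S0     S1   S2 
   S1     S3   S4 
   S2     S4   S5 
   S3     S6   S7 
   S4     S7   S8 
   S5     S8   S9 
   S6    S10  S11 
   S7    S11  S12 
   S8    S12  S13 
   S9    S13  S14 
   S10   S15  S16 
   S11   S16  S17 
   S12   S17  S18 
 * S13   S18  S19 
 * S14   S19  S19 
   S15   S15  S16 
   S16   S16  S17 
   S17   S17  S18 
   S18   S18  S19 
   S19   S19  S19 
(> = start, * = accepting)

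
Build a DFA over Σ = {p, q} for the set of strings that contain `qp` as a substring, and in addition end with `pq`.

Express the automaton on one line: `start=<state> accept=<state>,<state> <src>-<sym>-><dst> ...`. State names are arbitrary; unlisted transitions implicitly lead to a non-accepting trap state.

start=S0 accept=S5 S0-p->S1 S0-q->S2 S1-p->S1 S1-q->S3 S2-p->S4 S2-q->S2 S3-p->S4 S3-q->S2 S4-p->S4 S4-q->S5 S5-p->S4 S5-q->S6 S6-p->S4 S6-q->S6

Handle the two conditions separately and then intersect. One (3 states) tracks whether and how much of `qp` has been seen; the other (3 states) tracks how much of the suffix `pq` has currently been matched. Each combined state is a pair, one component from each; accept when both components accept.
7 states suffice.
        p   q  
>  S0   S1  S2 
   S1   S1  S3 
   S2   S4  S2 
   S3   S4  S2 
   S4   S4  S5 
 * S5   S4  S6 
   S6   S4  S6 
(> = start, * = accepting)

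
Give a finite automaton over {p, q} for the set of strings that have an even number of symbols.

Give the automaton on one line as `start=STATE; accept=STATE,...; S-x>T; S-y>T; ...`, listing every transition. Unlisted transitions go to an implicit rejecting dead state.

start=A; accept=A; A-p>B; A-q>B; B-p>A; B-q>A

Only the length mod 2 matters, so use a 2-cycle: from any state, every input symbol moves to the next state, wrapping B back to A. Mark A accepting.
2 states suffice.
       p  q 
>* A   B  B 
   B   A  A 
(> = start, * = accepting)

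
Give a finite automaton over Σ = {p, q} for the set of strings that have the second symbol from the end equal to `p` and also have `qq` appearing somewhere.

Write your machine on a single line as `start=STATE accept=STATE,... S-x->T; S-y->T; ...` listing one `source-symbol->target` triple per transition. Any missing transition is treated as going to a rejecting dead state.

start=S0; accept=S4,S5; S0-p->S0; S0-q->S1; S1-p->S0; S1-q->S2; S2-p->S3; S2-q->S2; S3-p->S4; S3-q->S5; S4-p->S4; S4-q->S5; S5-p->S3; S5-q->S2

Handle the two conditions separately and then intersect. One (7 states) tracks the last 2 symbols read; the other (3 states) tracks whether and how much of `qq` has been seen. Each combined state is a pair, one component from each; accept when both components accept. After merging equivalent states the machine shrinks.
A 6-state machine:
        p   q  
>  S0   S0  S1 
   S1   S0  S2 
   S2   S3  S2 
   S3   S4  S5 
 * S4   S4  S5 
 * S5   S3  S2 
(> = start, * = accepting)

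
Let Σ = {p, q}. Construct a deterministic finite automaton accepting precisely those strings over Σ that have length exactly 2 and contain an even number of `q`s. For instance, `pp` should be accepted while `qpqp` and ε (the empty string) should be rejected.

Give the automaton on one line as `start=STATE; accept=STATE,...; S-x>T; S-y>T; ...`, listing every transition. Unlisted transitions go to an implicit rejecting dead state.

start=S0; accept=S3; S0-p>S1; S0-q>S2; S1-p>S3; S1-q>S4; S2-p>S4; S2-q>S3; S3-p>S4; S3-q>S4; S4-p>S4; S4-q>S4

Build one automaton per condition and run them in lockstep. One (4 states) tracks the input length, saturating at 3; the other (2 states) tracks the count of `q`s modulo 2. Each combined state is a pair, one component from each; accept when both components accept. Minimizing collapses redundant product states.
A 5-state machine:
        p   q  
>  S0   S1  S2 
   S1   S3  S4 
   S2   S4  S3 
 * S3   S4  S4 
   S4   S4  S4 
(> = start, * = accepting)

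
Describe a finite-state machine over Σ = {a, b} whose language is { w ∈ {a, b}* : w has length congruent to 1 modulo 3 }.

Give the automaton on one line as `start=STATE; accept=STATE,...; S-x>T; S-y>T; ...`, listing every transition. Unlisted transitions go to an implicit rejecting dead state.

Only the length mod 3 matters, so use a 3-cycle: from any state, every input symbol moves to the next state, wrapping q2 back to q0. Mark q1 accepting.
With 3 states:
        a   b  
>  q0   q1  q1 
 * q1   q2  q2 
   q2   q0  q0 
(> = start, * = accepting)

start=q0; accept=q1; q0-a>q1; q0-b>q1; q1-a>q2; q1-b>q2; q2-a>q0; q2-b>q0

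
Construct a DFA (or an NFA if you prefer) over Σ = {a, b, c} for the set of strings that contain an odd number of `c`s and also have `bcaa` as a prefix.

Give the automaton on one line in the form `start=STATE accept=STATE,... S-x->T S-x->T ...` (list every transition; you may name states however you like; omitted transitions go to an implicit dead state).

start=s0 accept=s6 s0-a->s1 s0-b->s2 s0-c->s3 s1-a->s1 s1-b->s1 s1-c->s3 s2-a->s1 s2-b->s1 s2-c->s4 s3-a->s3 s3-b->s3 s3-c->s1 s4-a->s5 s4-b->s3 s4-c->s1 s5-a->s6 s5-b->s3 s5-c->s1 s6-a->s6 s6-b->s6 s6-c->s7 s7-a->s7 s7-b->s7 s7-c->s6

Run two small machines in parallel and take their product. One (2 states) tracks the count of `c`s modulo 2; the other (6 states) tracks whether the input so far still matches the prefix `bcaa`. Each combined state is a pair, one component from each; accept when both components accept.
With 8 states:
        a   b   c  
>  s0   s1  s2  s3 
   s1   s1  s1  s3 
   s2   s1  s1  s4 
   s3   s3  s3  s1 
   s4   s5  s3  s1 
   s5   s6  s3  s1 
 * s6   s6  s6  s7 
   s7   s7  s7  s6 
(> = start, * = accepting)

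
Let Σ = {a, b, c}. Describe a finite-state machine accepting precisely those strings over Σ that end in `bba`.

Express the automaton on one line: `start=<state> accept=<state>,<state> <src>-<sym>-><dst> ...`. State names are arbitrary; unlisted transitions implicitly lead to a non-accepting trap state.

Remember how much of `bba` the current input suffix matches. State q0 means no match yet; q1 means the last symbol is `b`; q2 means the last 2 symbols are `bb`; q3 means the last 3 symbols are `bba`. Only q3 accepts. On a mismatch, fall back to the longest proper suffix that is still a prefix of `bba`.
With 4 states:
        a   b   c  
>  q0   q0  q1  q0 
   q1   q0  q2  q0 
   q2   q3  q2  q0 
 * q3   q0  q1  q0 
(> = start, * = accepting)

start=q0 accept=q3 q0-a->q0 q0-b->q1 q0-c->q0 q1-a->q0 q1-b->q2 q1-c->q0 q2-a->q3 q2-b->q2 q2-c->q0 q3-a->q0 q3-b->q1 q3-c->q0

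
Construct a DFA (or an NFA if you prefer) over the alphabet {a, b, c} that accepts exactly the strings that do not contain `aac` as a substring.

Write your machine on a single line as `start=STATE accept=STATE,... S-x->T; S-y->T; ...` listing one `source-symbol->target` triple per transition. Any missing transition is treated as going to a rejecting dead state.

start=q0; accept=q0,q1,q2; q0-a->q1; q0-b->q0; q0-c->q0; q1-a->q2; q1-b->q0; q1-c->q0; q2-a->q2; q2-b->q0; q2-c->q3; q3-a->q3; q3-b->q3; q3-c->q3

This is the complement of 'contains `aac`'. Use the same substring-matching states — q0 through q3 holding how much of `aac` has just been matched — but flip the accepting set: everything except the trap q3 accepts.
        a   b   c  
>* q0   q1  q0  q0 
 * q1   q2  q0  q0 
 * q2   q2  q0  q3 
   q3   q3  q3  q3 
(> = start, * = accepting)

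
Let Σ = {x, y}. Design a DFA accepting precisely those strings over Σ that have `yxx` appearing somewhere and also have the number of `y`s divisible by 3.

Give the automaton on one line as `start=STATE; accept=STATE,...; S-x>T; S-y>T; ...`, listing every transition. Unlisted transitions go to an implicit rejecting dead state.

start=S0; accept=S9; S0-x>S0; S0-y>S1; S1-x>S2; S1-y>S3; S2-x>S4; S2-y>S3; S3-x>S5; S3-y>S6; S4-x>S4; S4-y>S7; S5-x>S7; S5-y>S6; S6-x>S8; S6-y>S1; S7-x>S7; S7-y>S9; S8-x>S9; S8-y>S1; S9-x>S9; S9-y>S4

Build one automaton per condition and run them in lockstep. One (4 states) tracks whether and how much of `yxx` has been seen; the other (3 states) tracks the count of `y`s modulo 3. Each combined state is a pair, one component from each; accept when both components accept.
        x   y  
>  S0   S0  S1 
   S1   S2  S3 
   S2   S4  S3 
   S3   S5  S6 
   S4   S4  S7 
   S5   S7  S6 
   S6   S8  S1 
   S7   S7  S9 
   S8   S9  S1 
 * S9   S9  S4 
(> = start, * = accepting)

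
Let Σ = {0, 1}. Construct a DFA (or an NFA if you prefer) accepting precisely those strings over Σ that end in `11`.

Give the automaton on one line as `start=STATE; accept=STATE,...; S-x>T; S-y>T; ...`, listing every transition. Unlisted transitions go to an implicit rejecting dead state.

start=S0; accept=S2; S0-0>S0; S0-1>S1; S1-0>S0; S1-1>S2; S2-0>S0; S2-1>S2

Let each state record the length of the longest suffix of the input read so far that is also a prefix of `11`. S1 means the last symbol is `1`; S2 means the last 2 symbols are `11`. Accept only at S2, where the string currently ends in `11`.
3 states suffice.
        0   1  
>  S0   S0  S1 
   S1   S0  S2 
 * S2   S0  S2 
(> = start, * = accepting)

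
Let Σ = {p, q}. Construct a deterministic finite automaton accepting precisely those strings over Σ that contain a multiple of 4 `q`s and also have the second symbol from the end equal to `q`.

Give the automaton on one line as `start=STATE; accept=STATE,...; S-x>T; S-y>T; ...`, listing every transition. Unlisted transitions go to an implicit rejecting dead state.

start=S0; accept=S14,S17; S0-p>S1; S0-q>S2; S1-p>S3; S1-q>S4; S2-p>S5; S2-q>S6; S3-p>S3; S3-q>S4; S4-p>S5; S4-q>S6; S5-p>S7; S5-q>S8; S6-p>S9; S6-q>S10; S7-p>S7; S7-q>S8; S8-p>S9; S8-q>S10; S9-p>S11; S9-q>S12; S10-p>S13; S10-q>S14; S11-p>S11; S11-q>S12; S12-p>S13; S12-q>S14; S13-p>S15; S13-q>S16; S14-p>S17; S14-q>S18; S15-p>S15; S15-q>S16; S16-p>S17; S16-q>S18; S17-p>S3; S17-q>S4; S18-p>S5; S18-q>S6

Build one automaton per condition and run them in lockstep. One (4 states) tracks the count of `q`s modulo 4; the other (7 states) tracks the last 2 symbols read. Each combined state is a pair, one component from each; accept when both components accept.
With 19 states:
          p    q  
>  S0     S1   S2 
   S1     S3   S4 
   S2     S5   S6 
   S3     S3   S4 
   S4     S5   S6 
   S5     S7   S8 
   S6     S9  S10 
   S7     S7   S8 
   S8     S9  S10 
   S9    S11  S12 
   S10   S13  S14 
   S11   S11  S12 
   S12   S13  S14 
   S13   S15  S16 
 * S14   S17  S18 
   S15   S15  S16 
   S16   S17  S18 
 * S17    S3   S4 
   S18    S5   S6 
(> = start, * = accepting)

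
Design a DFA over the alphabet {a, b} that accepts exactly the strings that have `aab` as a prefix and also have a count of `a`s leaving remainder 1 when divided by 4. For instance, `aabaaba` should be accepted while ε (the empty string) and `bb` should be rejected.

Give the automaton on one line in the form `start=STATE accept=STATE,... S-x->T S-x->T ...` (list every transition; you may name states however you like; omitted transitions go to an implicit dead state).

Handle the two conditions separately and then intersect. The first has 5 states tracking whether the input so far still matches the prefix `aab`; the second has 4 states tracking the count of `a`s modulo 4. A product state is a pair (one from each), accepting exactly when both do. After merging equivalent states the machine shrinks.
An 8-state machine:
        a   b  
>  q0   q1  q2 
   q1   q3  q2 
   q2   q2  q2 
   q3   q2  q4 
   q4   q5  q4 
   q5   q6  q5 
   q6   q7  q6 
 * q7   q4  q7 
(> = start, * = accepting)

start=q0 accept=q7 q0-a->q1 q0-b->q2 q1-a->q3 q1-b->q2 q2-a->q2 q2-b->q2 q3-a->q2 q3-b->q4 q4-a->q5 q4-b->q4 q5-a->q6 q5-b->q5 q6-a->q7 q6-b->q6 q7-a->q4 q7-b->q7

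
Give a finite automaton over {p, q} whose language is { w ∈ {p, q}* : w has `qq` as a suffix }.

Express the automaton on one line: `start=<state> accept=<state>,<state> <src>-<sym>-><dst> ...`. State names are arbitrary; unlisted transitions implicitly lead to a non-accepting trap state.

Remember how much of `qq` the current input suffix matches. State A means no match yet; B means the last symbol is `q`; C means the last 2 symbols are `qq`. Only C accepts. On a mismatch, fall back to the longest proper suffix that is still a prefix of `qq`.
A 3-state machine:
       p  q 
>  A   A  B 
   B   A  C 
 * C   A  C 
(> = start, * = accepting)

start=A accept=C A-p->A A-q->B B-p->A B-q->C C-p->A C-q->C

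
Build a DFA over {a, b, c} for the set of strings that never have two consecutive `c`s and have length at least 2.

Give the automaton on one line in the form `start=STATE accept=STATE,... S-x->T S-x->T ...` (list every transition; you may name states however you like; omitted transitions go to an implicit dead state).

Run two small machines in parallel and take their product. One (3 states) tracks partial matches of the forbidden pattern `cc`; the other (4 states) tracks the input length, saturating at 3. Each combined state is a pair, one component from each; accept when both components accept.
A 9-state machine:
        a   b   c  
>  q0   q1  q1  q2 
   q1   q3  q3  q4 
   q2   q3  q3  q5 
 * q3   q6  q6  q7 
 * q4   q6  q6  q8 
   q5   q8  q8  q8 
 * q6   q6  q6  q7 
 * q7   q6  q6  q8 
   q8   q8  q8  q8 
(> = start, * = accepting)

start=q0 accept=q3,q4,q6,q7 q0-a->q1 q0-b->q1 q0-c->q2 q1-a->q3 q1-b->q3 q1-c->q4 q2-a->q3 q2-b->q3 q2-c->q5 q3-a->q6 q3-b->q6 q3-c->q7 q4-a->q6 q4-b->q6 q4-c->q8 q5-a->q8 q5-b->q8 q5-c->q8 q6-a->q6 q6-b->q6 q6-c->q7 q7-a->q6 q7-b->q6 q7-c->q8 q8-a->q8 q8-b->q8 q8-c->q8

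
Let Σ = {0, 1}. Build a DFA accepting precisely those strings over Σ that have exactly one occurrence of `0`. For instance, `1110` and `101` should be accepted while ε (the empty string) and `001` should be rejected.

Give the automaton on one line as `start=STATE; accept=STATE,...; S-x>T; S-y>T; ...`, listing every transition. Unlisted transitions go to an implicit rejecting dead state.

Count `0`s, saturating at 2: state s0 means no `0` yet, s1 means one `0` seen, s2 means more than one. Each `0` increments (capped at s2); other symbols loop. Accept from {s1}.
        0   1  
>  s0   s1  s0 
 * s1   s2  s1 
   s2   s2  s2 
(> = start, * = accepting)

start=s0; accept=s1; s0-0>s1; s0-1>s0; s1-0>s2; s1-1>s1; s2-0>s2; s2-1>s2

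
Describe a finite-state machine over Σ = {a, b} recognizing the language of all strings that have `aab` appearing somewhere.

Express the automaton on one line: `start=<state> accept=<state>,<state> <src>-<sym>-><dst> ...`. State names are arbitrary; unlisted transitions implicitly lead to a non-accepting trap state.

Track how much of `aab` has been matched so far: state q0 is no progress, q3 is the absorbing accept state reached once `aab` has occurred. Intermediate states record partial matches; on a mismatch, fall back to the longest reusable overlap.
With 4 states:
        a   b  
>  q0   q1  q0 
   q1   q2  q0 
   q2   q2  q3 
 * q3   q3  q3 
(> = start, * = accepting)

start=q0 accept=q3 q0-a->q1 q0-b->q0 q1-a->q2 q1-b->q0 q2-a->q2 q2-b->q3 q3-a->q3 q3-b->q3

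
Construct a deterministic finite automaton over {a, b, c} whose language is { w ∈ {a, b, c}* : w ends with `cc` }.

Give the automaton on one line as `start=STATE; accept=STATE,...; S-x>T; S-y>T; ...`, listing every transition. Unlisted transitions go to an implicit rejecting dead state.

start=S0; accept=S2; S0-a>S0; S0-b>S0; S0-c>S1; S1-a>S0; S1-b>S0; S1-c>S2; S2-a>S0; S2-b>S0; S2-c>S2

Let each state record the length of the longest suffix of the input read so far that is also a prefix of `cc`. S1 means the last symbol is `c`; S2 means the last 2 symbols are `cc`. Accept only at S2, where the string currently ends in `cc`.
A 3-state machine:
        a   b   c  
>  S0   S0  S0  S1 
   S1   S0  S0  S2 
 * S2   S0  S0  S2 
(> = start, * = accepting)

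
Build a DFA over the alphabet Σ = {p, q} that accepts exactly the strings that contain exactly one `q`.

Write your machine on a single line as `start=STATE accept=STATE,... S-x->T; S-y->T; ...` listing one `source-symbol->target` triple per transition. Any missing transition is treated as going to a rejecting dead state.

start=S0; accept=S1; S0-p->S0; S0-q->S1; S1-p->S1; S1-q->S2; S2-p->S2; S2-q->S2

Count `q`s, saturating at 2: state S0 means no `q` yet, S1 means one `q` seen, S2 means more than one. Each `q` increments (capped at S2); other symbols loop. Accept from {S1}.
        p   q  
>  S0   S0  S1 
 * S1   S1  S2 
   S2   S2  S2 
(> = start, * = accepting)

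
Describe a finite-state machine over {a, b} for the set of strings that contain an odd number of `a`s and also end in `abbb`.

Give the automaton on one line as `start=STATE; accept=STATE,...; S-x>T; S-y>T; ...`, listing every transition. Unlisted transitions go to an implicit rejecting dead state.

start=q0; accept=q4; q0-a>q1; q0-b>q0; q1-a>q0; q1-b>q2; q2-a>q0; q2-b>q3; q3-a>q0; q3-b>q4; q4-a>q0; q4-b>q5; q5-a>q0; q5-b>q5

Handle the two conditions separately and then intersect. The first has 2 states tracking the count of `a`s modulo 2; the second has 5 states tracking how much of the suffix `abbb` has currently been matched. A product state is a pair (one from each), accepting exactly when both do. After merging equivalent states the machine shrinks.
6 states suffice.
        a   b  
>  q0   q1  q0 
   q1   q0  q2 
   q2   q0  q3 
   q3   q0  q4 
 * q4   q0  q5 
   q5   q0  q5 
(> = start, * = accepting)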